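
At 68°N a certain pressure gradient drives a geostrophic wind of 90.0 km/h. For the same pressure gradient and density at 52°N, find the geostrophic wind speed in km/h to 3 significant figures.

106 km/h

With the same pressure gradient and density, V_g ∝ 1/f ∝ 1/sin φ.
V₂ = V₁ · sin φ₁ / sin φ₂ = 90.0 × sin 68° / sin 52°
V₂ = 90.0 × 0.9272/0.7880 = 106 km/h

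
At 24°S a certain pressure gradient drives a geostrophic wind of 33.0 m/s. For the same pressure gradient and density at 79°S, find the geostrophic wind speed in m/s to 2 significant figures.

14 m/s

With the same pressure gradient and density, V_g ∝ 1/f ∝ 1/sin φ.
V₂ = V₁ · sin φ₁ / sin φ₂ = 33.0 × sin 24° / sin 79°
V₂ = 33.0 × 0.4067/0.9816 = 14 m/s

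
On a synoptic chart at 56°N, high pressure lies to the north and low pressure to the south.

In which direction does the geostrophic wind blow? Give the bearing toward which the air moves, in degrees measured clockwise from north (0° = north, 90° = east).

The pressure-gradient force points toward the south (bearing 180°).
Geostrophic balance: in the Northern Hemisphere the Coriolis force deflects motion to the right, so the geostrophic wind blows 90° to the right of the pressure-gradient force (low pressure on the left).
Rotating 180° by 90° clockwise gives 270° — the wind blows toward the west.

270°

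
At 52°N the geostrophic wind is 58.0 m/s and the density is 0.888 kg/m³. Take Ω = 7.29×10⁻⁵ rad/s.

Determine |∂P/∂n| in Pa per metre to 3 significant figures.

5.92×10⁻³ Pa/m

Coriolis parameter at 52°N:
f = 2Ω sin φ = 2 × 7.29×10⁻⁵ × sin 52° = 1.15×10⁻⁴ s⁻¹
Geostrophic balance rearranged: |∂P/∂n| = f ρ V_g
|∂P/∂n| = 1.15×10⁻⁴ × 0.888 × 58.0 = 5.92×10⁻³ Pa/m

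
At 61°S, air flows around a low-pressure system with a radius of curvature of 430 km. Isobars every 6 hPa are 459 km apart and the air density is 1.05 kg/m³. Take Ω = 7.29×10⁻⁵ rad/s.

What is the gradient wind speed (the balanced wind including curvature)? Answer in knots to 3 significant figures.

Coriolis parameter at 61°S:
f = 2Ω sin φ = 2 × 7.29×10⁻⁵ × sin 61° = 1.28×10⁻⁴ s⁻¹
Pressure gradient: |∂P/∂n| = 600 Pa / 459000 m = 1.31×10⁻³ Pa/m
Geostrophic speed: V_g = |∂P/∂n|/(fρ) = 1.31×10⁻³/(1.28×10⁻⁴ × 1.05) = 9.76 m/s
Around a low, centrifugal force acts outward with Coriolis, so pressure-gradient force balances both:
(1/ρ)|∂P/∂n| = fV + V²/R  →  V² + fR·V − fR·V_g = 0
With fR = 1.28×10⁻⁴ × 430×10³ m = 54.8 m/s:
V = [−fR + √((fR)² + 4 fR V_g)]/2 = [−54.8 + √(54.8² + 4×54.8×9.76)]/2 = 8.46 m/s
Subgeostrophic (V < V_g = 9.76 m/s), as expected around a low.
Converting: 8.46 m/s × 1.944 = 16.4 knots

16.4 knots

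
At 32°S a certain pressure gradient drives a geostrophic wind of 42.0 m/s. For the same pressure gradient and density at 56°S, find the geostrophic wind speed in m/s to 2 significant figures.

27 m/s

With the same pressure gradient and density, V_g ∝ 1/f ∝ 1/sin φ.
V₂ = V₁ · sin φ₁ / sin φ₂ = 42.0 × sin 32° / sin 56°
V₂ = 42.0 × 0.5299/0.8290 = 27 m/s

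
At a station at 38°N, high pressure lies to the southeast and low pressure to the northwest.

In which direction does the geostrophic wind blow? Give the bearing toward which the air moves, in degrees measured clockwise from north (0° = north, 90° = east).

045°

The pressure-gradient force points toward the northwest (bearing 315°).
Geostrophic balance: in the Northern Hemisphere the Coriolis force deflects motion to the right, so the geostrophic wind blows 90° to the right of the pressure-gradient force (low pressure on the left).
Rotating 315° by 90° clockwise gives 045° — the wind blows toward the northeast.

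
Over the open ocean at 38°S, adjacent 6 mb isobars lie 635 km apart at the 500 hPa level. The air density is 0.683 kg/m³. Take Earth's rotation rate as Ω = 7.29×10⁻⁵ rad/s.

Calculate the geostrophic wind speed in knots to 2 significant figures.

Coriolis parameter at 38°S:
f = 2Ω sin φ = 2 × 7.29×10⁻⁵ × sin 38° = 8.98×10⁻⁵ s⁻¹
Pressure gradient: |∂P/∂n| = 600 Pa / 635000 m = 9.45×10⁻⁴ Pa/m
Geostrophic balance (pressure-gradient force = Coriolis force):
V_g = (1/(fρ)) |∂P/∂n| = 9.45×10⁻⁴ / (8.98×10⁻⁵ × 0.683) = 15.4 m/s
Converting: 15.4 m/s × 1.944 = 30 knots

30 knots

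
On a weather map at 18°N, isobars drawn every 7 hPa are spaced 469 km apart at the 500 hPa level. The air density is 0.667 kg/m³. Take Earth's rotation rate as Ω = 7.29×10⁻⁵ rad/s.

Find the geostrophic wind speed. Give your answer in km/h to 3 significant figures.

179 km/h

Coriolis parameter at 18°N:
f = 2Ω sin φ = 2 × 7.29×10⁻⁵ × sin 18° = 4.51×10⁻⁵ s⁻¹
Pressure gradient: |∂P/∂n| = 700 Pa / 469000 m = 1.49×10⁻³ Pa/m
Geostrophic balance (pressure-gradient force = Coriolis force):
V_g = (1/(fρ)) |∂P/∂n| = 1.49×10⁻³ / (4.51×10⁻⁵ × 0.667) = 49.7 m/s
Converting: 49.7 m/s × 3.6 = 179 km/h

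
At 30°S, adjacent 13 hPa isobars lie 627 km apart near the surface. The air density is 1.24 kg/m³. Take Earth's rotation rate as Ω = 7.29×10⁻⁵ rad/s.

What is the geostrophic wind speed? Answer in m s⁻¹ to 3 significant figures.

22.9 m s⁻¹

Coriolis parameter at 30°S:
f = 2Ω sin φ = 2 × 7.29×10⁻⁵ × sin 30° = 7.29×10⁻⁵ s⁻¹
Pressure gradient: |∂P/∂n| = 1300 Pa / 627000 m = 2.07×10⁻³ Pa/m
Geostrophic balance (pressure-gradient force = Coriolis force):
V_g = (1/(fρ)) |∂P/∂n| = 2.07×10⁻³ / (7.29×10⁻⁵ × 1.24) = 22.9 m/s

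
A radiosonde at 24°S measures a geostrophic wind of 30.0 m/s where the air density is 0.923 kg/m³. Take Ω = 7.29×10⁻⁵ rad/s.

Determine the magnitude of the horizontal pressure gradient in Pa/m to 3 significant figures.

Coriolis parameter at 24°S:
f = 2Ω sin φ = 2 × 7.29×10⁻⁵ × sin 24° = 5.93×10⁻⁵ s⁻¹
Geostrophic balance rearranged: |∂P/∂n| = f ρ V_g
|∂P/∂n| = 5.93×10⁻⁵ × 0.923 × 30.0 = 1.64×10⁻³ Pa/m

1.64×10⁻³ Pa/m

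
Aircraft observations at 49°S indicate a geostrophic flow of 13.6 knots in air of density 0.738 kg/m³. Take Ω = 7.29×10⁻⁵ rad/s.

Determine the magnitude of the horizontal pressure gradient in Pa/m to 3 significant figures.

5.68×10⁻⁴ Pa/m

Coriolis parameter at 49°S:
f = 2Ω sin φ = 2 × 7.29×10⁻⁵ × sin 49° = 1.10×10⁻⁴ s⁻¹
Wind speed in SI: 13.6 knots = 7.00 m/s
Geostrophic balance rearranged: |∂P/∂n| = f ρ V_g
|∂P/∂n| = 1.10×10⁻⁴ × 0.738 × 7.00 = 5.68×10⁻⁴ Pa/m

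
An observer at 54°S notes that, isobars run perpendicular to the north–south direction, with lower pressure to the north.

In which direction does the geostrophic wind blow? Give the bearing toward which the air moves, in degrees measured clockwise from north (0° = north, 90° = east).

270°

The pressure-gradient force points toward the north (bearing 000°).
Geostrophic balance: in the Southern Hemisphere the Coriolis force deflects motion to the left, so the geostrophic wind blows 90° to the left of the pressure-gradient force (low pressure on the right).
Rotating 000° by 90° counterclockwise gives 270° — the wind blows toward the west.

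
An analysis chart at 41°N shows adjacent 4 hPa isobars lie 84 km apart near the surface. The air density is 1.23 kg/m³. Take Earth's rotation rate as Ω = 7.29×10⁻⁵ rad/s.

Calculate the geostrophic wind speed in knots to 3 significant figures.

Coriolis parameter at 41°N:
f = 2Ω sin φ = 2 × 7.29×10⁻⁵ × sin 41° = 9.57×10⁻⁵ s⁻¹
Pressure gradient: |∂P/∂n| = 400 Pa / 84000 m = 4.76×10⁻³ Pa/m
Geostrophic balance (pressure-gradient force = Coriolis force):
V_g = (1/(fρ)) |∂P/∂n| = 4.76×10⁻³ / (9.57×10⁻⁵ × 1.23) = 40.5 m/s
Converting: 40.5 m/s × 1.944 = 78.7 knots

78.7 knots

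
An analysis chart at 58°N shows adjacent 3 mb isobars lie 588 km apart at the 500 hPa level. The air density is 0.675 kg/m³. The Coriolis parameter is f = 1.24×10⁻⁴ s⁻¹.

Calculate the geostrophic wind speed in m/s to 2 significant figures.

Pressure gradient: |∂P/∂n| = 300 Pa / 588000 m = 5.10×10⁻⁴ Pa/m
Geostrophic balance (pressure-gradient force = Coriolis force):
V_g = (1/(fρ)) |∂P/∂n| = 5.10×10⁻⁴ / (1.24×10⁻⁴ × 0.675) = 6.10 m/s

6.1 m/s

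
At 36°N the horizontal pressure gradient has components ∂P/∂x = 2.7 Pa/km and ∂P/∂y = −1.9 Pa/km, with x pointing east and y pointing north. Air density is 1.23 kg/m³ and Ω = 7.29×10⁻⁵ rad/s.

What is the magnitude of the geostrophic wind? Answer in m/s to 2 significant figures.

Coriolis parameter at 36°N:
f = 2Ω sin φ = 2 × 7.29×10⁻⁵ × sin 36° = 8.57×10⁻⁵ s⁻¹
Component geostrophic relations (x east, y north):
u_g = −(1/(fρ)) ∂P/∂y,  v_g = (1/(fρ)) ∂P/∂x
u_g = −(−1.9×10⁻³)/(8.57×10⁻⁵ × 1.23) = 18.0 m/s;  v_g = (2.7×10⁻³)/(8.57×10⁻⁵ × 1.23) = 25.6 m/s
|V_g| = √(u_g² + v_g²) = 31.3 m/s

31 m/s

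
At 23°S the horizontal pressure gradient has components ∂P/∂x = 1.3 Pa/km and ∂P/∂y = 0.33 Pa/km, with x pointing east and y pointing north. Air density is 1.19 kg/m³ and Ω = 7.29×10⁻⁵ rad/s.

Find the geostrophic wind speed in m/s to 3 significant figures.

Coriolis parameter at 23°S:
f = 2Ω sin φ = 2 × 7.29×10⁻⁵ × sin 23° = 5.70×10⁻⁵ s⁻¹
In the Southern Hemisphere f is negative: f = −5.70×10⁻⁵ s⁻¹.
Component geostrophic relations (x east, y north):
u_g = −(1/(fρ)) ∂P/∂y,  v_g = (1/(fρ)) ∂P/∂x
u_g = −(0.33×10⁻³)/(−5.70×10⁻⁵ × 1.19) = 4.87 m/s;  v_g = (1.3×10⁻³)/(−5.70×10⁻⁵ × 1.19) = −19.2 m/s
|V_g| = √(u_g² + v_g²) = 19.8 m/s

19.8 m/s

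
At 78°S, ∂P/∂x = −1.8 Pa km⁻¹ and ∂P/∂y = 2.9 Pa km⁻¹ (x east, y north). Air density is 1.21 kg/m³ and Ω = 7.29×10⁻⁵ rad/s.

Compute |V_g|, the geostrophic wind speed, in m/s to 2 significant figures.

Coriolis parameter at 78°S:
f = 2Ω sin φ = 2 × 7.29×10⁻⁵ × sin 78° = 1.43×10⁻⁴ s⁻¹
In the Southern Hemisphere f is negative: f = −1.43×10⁻⁴ s⁻¹.
Component geostrophic relations (x east, y north):
u_g = −(1/(fρ)) ∂P/∂y,  v_g = (1/(fρ)) ∂P/∂x
u_g = −(2.9×10⁻³)/(−1.43×10⁻⁴ × 1.21) = 16.8 m/s;  v_g = (−1.8×10⁻³)/(−1.43×10⁻⁴ × 1.21) = 10.4 m/s
|V_g| = √(u_g² + v_g²) = 19.8 m/s

20 m/s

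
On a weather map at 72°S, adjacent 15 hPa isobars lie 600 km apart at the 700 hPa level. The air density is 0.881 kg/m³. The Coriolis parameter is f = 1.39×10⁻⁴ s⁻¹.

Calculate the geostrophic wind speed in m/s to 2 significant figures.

Pressure gradient: |∂P/∂n| = 1500 Pa / 600000 m = 2.50×10⁻³ Pa/m
Geostrophic balance (pressure-gradient force = Coriolis force):
V_g = (1/(fρ)) |∂P/∂n| = 2.50×10⁻³ / (1.39×10⁻⁴ × 0.881) = 20.4 m/s

20 m/s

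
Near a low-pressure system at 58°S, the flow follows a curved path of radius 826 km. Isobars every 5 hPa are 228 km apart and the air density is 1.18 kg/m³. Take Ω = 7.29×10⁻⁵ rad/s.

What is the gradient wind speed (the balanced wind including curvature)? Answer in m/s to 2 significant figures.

13 m/s

Coriolis parameter at 58°S:
f = 2Ω sin φ = 2 × 7.29×10⁻⁵ × sin 58° = 1.24×10⁻⁴ s⁻¹
Pressure gradient: |∂P/∂n| = 500 Pa / 228000 m = 2.19×10⁻³ Pa/m
Geostrophic speed: V_g = |∂P/∂n|/(fρ) = 2.19×10⁻³/(1.24×10⁻⁴ × 1.18) = 15.0 m/s
Around a low, centrifugal force acts outward with Coriolis, so pressure-gradient force balances both:
(1/ρ)|∂P/∂n| = fV + V²/R  →  V² + fR·V − fR·V_g = 0
With fR = 1.24×10⁻⁴ × 826×10³ m = 102 m/s:
V = [−fR + √((fR)² + 4 fR V_g)]/2 = [−102 + √(102² + 4×102×15)]/2 = 13.3 m/s
Subgeostrophic (V < V_g = 15 m/s), as expected around a low.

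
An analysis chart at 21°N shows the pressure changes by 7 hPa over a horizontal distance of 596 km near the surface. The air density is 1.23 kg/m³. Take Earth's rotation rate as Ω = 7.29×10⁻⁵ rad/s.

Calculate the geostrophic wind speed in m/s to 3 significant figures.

Coriolis parameter at 21°N:
f = 2Ω sin φ = 2 × 7.29×10⁻⁵ × sin 21° = 5.23×10⁻⁵ s⁻¹
Pressure gradient: |∂P/∂n| = 700 Pa / 596000 m = 1.17×10⁻³ Pa/m
Geostrophic balance (pressure-gradient force = Coriolis force):
V_g = (1/(fρ)) |∂P/∂n| = 1.17×10⁻³ / (5.23×10⁻⁵ × 1.23) = 18.3 m/s

18.3 m/s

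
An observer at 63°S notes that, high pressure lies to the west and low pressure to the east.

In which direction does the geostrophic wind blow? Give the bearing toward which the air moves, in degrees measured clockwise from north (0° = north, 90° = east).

The pressure-gradient force points toward the east (bearing 090°).
Geostrophic balance: in the Southern Hemisphere the Coriolis force deflects motion to the left, so the geostrophic wind blows 90° to the left of the pressure-gradient force (low pressure on the right).
Rotating 090° by 90° counterclockwise gives 000° — the wind blows toward the north.

000°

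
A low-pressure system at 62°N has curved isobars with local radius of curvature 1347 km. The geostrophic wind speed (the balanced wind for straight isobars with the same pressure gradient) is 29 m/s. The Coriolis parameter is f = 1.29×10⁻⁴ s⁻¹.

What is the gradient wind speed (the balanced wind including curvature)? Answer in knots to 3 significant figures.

Around a low, centrifugal force acts outward with Coriolis, so pressure-gradient force balances both:
(1/ρ)|∂P/∂n| = fV + V²/R  →  V² + fR·V − fR·V_g = 0
With fR = 1.29×10⁻⁴ × 1347×10³ m = 174 m/s:
V = [−fR + √((fR)² + 4 fR V_g)]/2 = [−174 + √(174² + 4×174×29)]/2 = 25.3 m/s
Subgeostrophic (V < V_g = 29 m/s), as expected around a low.
Converting: 25.3 m/s × 1.944 = 49.2 knots

49.2 knots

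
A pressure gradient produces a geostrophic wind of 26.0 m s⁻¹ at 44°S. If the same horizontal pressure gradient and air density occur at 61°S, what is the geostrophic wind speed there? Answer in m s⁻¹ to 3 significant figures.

With the same pressure gradient and density, V_g ∝ 1/f ∝ 1/sin φ.
V₂ = V₁ · sin φ₁ / sin φ₂ = 26.0 × sin 44° / sin 61°
V₂ = 26.0 × 0.6947/0.8746 = 20.7 m s⁻¹

20.7 m s⁻¹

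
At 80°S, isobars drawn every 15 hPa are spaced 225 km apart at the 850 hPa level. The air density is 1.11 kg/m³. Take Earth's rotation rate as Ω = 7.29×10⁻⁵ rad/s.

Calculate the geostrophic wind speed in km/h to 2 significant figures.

Coriolis parameter at 80°S:
f = 2Ω sin φ = 2 × 7.29×10⁻⁵ × sin 80° = 1.44×10⁻⁴ s⁻¹
Pressure gradient: |∂P/∂n| = 1500 Pa / 225000 m = 6.67×10⁻³ Pa/m
Geostrophic balance (pressure-gradient force = Coriolis force):
V_g = (1/(fρ)) |∂P/∂n| = 6.67×10⁻³ / (1.44×10⁻⁴ × 1.11) = 41.8 m/s
Converting: 41.8 m/s × 3.6 = 150 km/h

150 km/h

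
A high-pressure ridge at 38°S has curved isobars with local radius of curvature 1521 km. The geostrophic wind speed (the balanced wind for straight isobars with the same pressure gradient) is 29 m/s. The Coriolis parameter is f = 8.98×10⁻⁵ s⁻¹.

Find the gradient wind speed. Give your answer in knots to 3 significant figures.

Around a high, pressure-gradient force acts outward with centrifugal, so Coriolis balances both:
fV = (1/ρ)|∂P/∂n| + V²/R  →  V² − fR·V + fR·V_g = 0
With fR = 8.98×10⁻⁵ × 1521×10³ m = 137 m/s:
V = [fR − √((fR)² − 4 fR V_g)]/2 = [137 − √(137² − 4×137×29)]/2 = 41.8 m/s
Supergeostrophic (V > V_g = 29 m/s), as expected around a high.
Converting: 41.8 m/s × 1.944 = 81.2 knots

81.2 knots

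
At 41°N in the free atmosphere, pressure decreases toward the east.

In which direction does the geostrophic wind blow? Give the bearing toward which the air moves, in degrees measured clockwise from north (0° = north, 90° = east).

The pressure-gradient force points toward the east (bearing 090°).
Geostrophic balance: in the Northern Hemisphere the Coriolis force deflects motion to the right, so the geostrophic wind blows 90° to the right of the pressure-gradient force (low pressure on the left).
Rotating 090° by 90° clockwise gives 180° — the wind blows toward the south.

180°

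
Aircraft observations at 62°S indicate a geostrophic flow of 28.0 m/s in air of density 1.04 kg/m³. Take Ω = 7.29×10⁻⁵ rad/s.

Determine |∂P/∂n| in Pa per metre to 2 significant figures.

Coriolis parameter at 62°S:
f = 2Ω sin φ = 2 × 7.29×10⁻⁵ × sin 62° = 1.29×10⁻⁴ s⁻¹
Geostrophic balance rearranged: |∂P/∂n| = f ρ V_g
|∂P/∂n| = 1.29×10⁻⁴ × 1.04 × 28.0 = 3.75×10⁻³ Pa/m

3.7×10⁻³ Pa/m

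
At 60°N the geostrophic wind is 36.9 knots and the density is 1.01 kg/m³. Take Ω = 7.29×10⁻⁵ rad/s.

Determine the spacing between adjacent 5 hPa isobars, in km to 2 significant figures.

210 km

Coriolis parameter at 60°N:
f = 2Ω sin φ = 2 × 7.29×10⁻⁵ × sin 60° = 1.26×10⁻⁴ s⁻¹
Wind speed in SI: 36.9 knots = 19.0 m/s
Geostrophic balance rearranged: |∂P/∂n| = f ρ V_g
|∂P/∂n| = 1.26×10⁻⁴ × 1.01 × 19.0 = 2.42×10⁻³ Pa/m
Isobar spacing: Δn = ΔP/|∂P/∂n| = 500 Pa / 2.42×10⁻³ Pa/m = 206536 m ≈ 210 km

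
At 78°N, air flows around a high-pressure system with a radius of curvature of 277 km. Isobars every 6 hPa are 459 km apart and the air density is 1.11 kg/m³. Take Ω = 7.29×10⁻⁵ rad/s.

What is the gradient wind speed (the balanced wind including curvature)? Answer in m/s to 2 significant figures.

12 m/s

Coriolis parameter at 78°N:
f = 2Ω sin φ = 2 × 7.29×10⁻⁵ × sin 78° = 1.43×10⁻⁴ s⁻¹
Pressure gradient: |∂P/∂n| = 600 Pa / 459000 m = 1.31×10⁻³ Pa/m
Geostrophic speed: V_g = |∂P/∂n|/(fρ) = 1.31×10⁻³/(1.43×10⁻⁴ × 1.11) = 8.26 m/s
Around a high, pressure-gradient force acts outward with centrifugal, so Coriolis balances both:
fV = (1/ρ)|∂P/∂n| + V²/R  →  V² − fR·V + fR·V_g = 0
With fR = 1.43×10⁻⁴ × 277×10³ m = 39.5 m/s:
V = [fR − √((fR)² − 4 fR V_g)]/2 = [39.5 − √(39.5² − 4×39.5×8.26)]/2 = 11.8 m/s
Supergeostrophic (V > V_g = 8.26 m/s), as expected around a high.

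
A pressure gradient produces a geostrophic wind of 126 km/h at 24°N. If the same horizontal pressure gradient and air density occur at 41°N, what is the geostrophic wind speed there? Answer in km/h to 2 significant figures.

78 km/h

With the same pressure gradient and density, V_g ∝ 1/f ∝ 1/sin φ.
V₂ = V₁ · sin φ₁ / sin φ₂ = 126 × sin 24° / sin 41°
V₂ = 126 × 0.4067/0.6561 = 78 km/h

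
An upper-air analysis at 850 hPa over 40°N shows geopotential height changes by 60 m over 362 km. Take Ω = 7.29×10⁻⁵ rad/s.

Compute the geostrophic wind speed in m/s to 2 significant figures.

Coriolis parameter at 40°N:
f = 2Ω sin φ = 2 × 7.29×10⁻⁵ × sin 40° = 9.37×10⁻⁵ s⁻¹
Height gradient: |∂Z/∂n| = 60 m / 362000 m = 1.66×10⁻⁴
On a pressure surface, geostrophic balance gives V_g = (g/f)|∂Z/∂n|:
V_g = 9.81 × 1.66×10⁻⁴ / 9.37×10⁻⁵ = 17.3 m/s

17 m/s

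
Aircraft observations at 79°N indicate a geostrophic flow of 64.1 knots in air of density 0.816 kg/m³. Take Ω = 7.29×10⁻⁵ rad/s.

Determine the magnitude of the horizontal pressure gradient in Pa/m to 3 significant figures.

3.85×10⁻³ Pa/m

Coriolis parameter at 79°N:
f = 2Ω sin φ = 2 × 7.29×10⁻⁵ × sin 79° = 1.43×10⁻⁴ s⁻¹
Wind speed in SI: 64.1 knots = 33.0 m/s
Geostrophic balance rearranged: |∂P/∂n| = f ρ V_g
|∂P/∂n| = 1.43×10⁻⁴ × 0.816 × 33.0 = 3.85×10⁻³ Pa/m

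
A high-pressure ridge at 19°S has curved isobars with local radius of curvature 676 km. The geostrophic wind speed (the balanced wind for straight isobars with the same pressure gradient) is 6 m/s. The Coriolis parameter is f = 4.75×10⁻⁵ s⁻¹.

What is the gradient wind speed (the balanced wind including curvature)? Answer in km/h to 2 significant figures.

29 km/h

Around a high, pressure-gradient force acts outward with centrifugal, so Coriolis balances both:
fV = (1/ρ)|∂P/∂n| + V²/R  →  V² − fR·V + fR·V_g = 0
With fR = 4.75×10⁻⁵ × 676×10³ m = 32.1 m/s:
V = [fR − √((fR)² − 4 fR V_g)]/2 = [32.1 − √(32.1² − 4×32.1×6)]/2 = 7.99 m/s
Supergeostrophic (V > V_g = 6 m/s), as expected around a high.
Converting: 7.99 m/s × 3.6 = 29 km/h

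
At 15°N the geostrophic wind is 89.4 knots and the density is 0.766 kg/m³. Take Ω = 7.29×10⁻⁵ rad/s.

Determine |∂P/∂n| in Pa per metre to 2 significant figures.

1.3×10⁻³ Pa/m

Coriolis parameter at 15°N:
f = 2Ω sin φ = 2 × 7.29×10⁻⁵ × sin 15° = 3.77×10⁻⁵ s⁻¹
Wind speed in SI: 89.4 knots = 46.0 m/s
Geostrophic balance rearranged: |∂P/∂n| = f ρ V_g
|∂P/∂n| = 3.77×10⁻⁵ × 0.766 × 46.0 = 1.33×10⁻³ Pa/m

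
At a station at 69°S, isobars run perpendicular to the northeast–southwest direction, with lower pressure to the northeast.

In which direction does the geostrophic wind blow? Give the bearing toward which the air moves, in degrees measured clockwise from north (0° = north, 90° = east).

315°

The pressure-gradient force points toward the northeast (bearing 045°).
Geostrophic balance: in the Southern Hemisphere the Coriolis force deflects motion to the left, so the geostrophic wind blows 90° to the left of the pressure-gradient force (low pressure on the right).
Rotating 045° by 90° counterclockwise gives 315° — the wind blows toward the northwest.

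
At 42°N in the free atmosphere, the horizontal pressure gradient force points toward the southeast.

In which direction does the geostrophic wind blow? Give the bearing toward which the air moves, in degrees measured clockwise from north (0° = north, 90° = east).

The pressure-gradient force points toward the southeast (bearing 135°).
Geostrophic balance: in the Northern Hemisphere the Coriolis force deflects motion to the right, so the geostrophic wind blows 90° to the right of the pressure-gradient force (low pressure on the left).
Rotating 135° by 90° clockwise gives 225° — the wind blows toward the southwest.

225°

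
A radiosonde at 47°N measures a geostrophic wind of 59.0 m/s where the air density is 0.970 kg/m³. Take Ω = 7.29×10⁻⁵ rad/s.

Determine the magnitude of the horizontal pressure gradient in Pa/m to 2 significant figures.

6.1×10⁻³ Pa/m

Coriolis parameter at 47°N:
f = 2Ω sin φ = 2 × 7.29×10⁻⁵ × sin 47° = 1.07×10⁻⁴ s⁻¹
Geostrophic balance rearranged: |∂P/∂n| = f ρ V_g
|∂P/∂n| = 1.07×10⁻⁴ × 0.970 × 59.0 = 6.10×10⁻³ Pa/m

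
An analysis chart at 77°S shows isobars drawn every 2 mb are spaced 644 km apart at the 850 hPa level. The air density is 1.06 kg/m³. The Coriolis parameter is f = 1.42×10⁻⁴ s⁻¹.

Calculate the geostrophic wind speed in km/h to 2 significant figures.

Pressure gradient: |∂P/∂n| = 200 Pa / 644000 m = 3.11×10⁻⁴ Pa/m
Geostrophic balance (pressure-gradient force = Coriolis force):
V_g = (1/(fρ)) |∂P/∂n| = 3.11×10⁻⁴ / (1.42×10⁻⁴ × 1.06) = 2.06 m/s
Converting: 2.06 m/s × 3.6 = 7.4 km/h

7.4 km/h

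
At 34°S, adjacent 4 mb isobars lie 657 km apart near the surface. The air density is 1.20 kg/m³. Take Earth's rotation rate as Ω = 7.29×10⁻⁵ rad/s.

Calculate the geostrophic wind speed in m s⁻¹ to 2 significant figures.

6.2 m s⁻¹

Coriolis parameter at 34°S:
f = 2Ω sin φ = 2 × 7.29×10⁻⁵ × sin 34° = 8.15×10⁻⁵ s⁻¹
Pressure gradient: |∂P/∂n| = 400 Pa / 657000 m = 6.09×10⁻⁴ Pa/m
Geostrophic balance (pressure-gradient force = Coriolis force):
V_g = (1/(fρ)) |∂P/∂n| = 6.09×10⁻⁴ / (8.15×10⁻⁵ × 1.20) = 6.22 m/s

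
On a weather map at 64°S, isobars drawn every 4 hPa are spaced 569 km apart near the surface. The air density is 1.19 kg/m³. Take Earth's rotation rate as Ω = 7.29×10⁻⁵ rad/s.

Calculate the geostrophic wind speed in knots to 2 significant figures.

8.8 knots

Coriolis parameter at 64°S:
f = 2Ω sin φ = 2 × 7.29×10⁻⁵ × sin 64° = 1.31×10⁻⁴ s⁻¹
Pressure gradient: |∂P/∂n| = 400 Pa / 569000 m = 7.03×10⁻⁴ Pa/m
Geostrophic balance (pressure-gradient force = Coriolis force):
V_g = (1/(fρ)) |∂P/∂n| = 7.03×10⁻⁴ / (1.31×10⁻⁴ × 1.19) = 4.51 m/s
Converting: 4.51 m/s × 1.944 = 8.8 knots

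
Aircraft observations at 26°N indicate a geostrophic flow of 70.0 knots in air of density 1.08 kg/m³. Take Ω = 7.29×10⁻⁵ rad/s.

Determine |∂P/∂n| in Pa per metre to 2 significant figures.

Coriolis parameter at 26°N:
f = 2Ω sin φ = 2 × 7.29×10⁻⁵ × sin 26° = 6.39×10⁻⁵ s⁻¹
Wind speed in SI: 70.0 knots = 36.0 m/s
Geostrophic balance rearranged: |∂P/∂n| = f ρ V_g
|∂P/∂n| = 6.39×10⁻⁵ × 1.08 × 36.0 = 2.49×10⁻³ Pa/m

2.5×10⁻³ Pa/m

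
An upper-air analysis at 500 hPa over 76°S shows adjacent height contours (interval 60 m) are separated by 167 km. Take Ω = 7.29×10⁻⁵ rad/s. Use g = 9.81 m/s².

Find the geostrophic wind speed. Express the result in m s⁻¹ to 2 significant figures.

Coriolis parameter at 76°S:
f = 2Ω sin φ = 2 × 7.29×10⁻⁵ × sin 76° = 1.41×10⁻⁴ s⁻¹
Height gradient: |∂Z/∂n| = 60 m / 167000 m = 3.59×10⁻⁴
On a pressure surface, geostrophic balance gives V_g = (g/f)|∂Z/∂n|:
V_g = 9.81 × 3.59×10⁻⁴ / 1.41×10⁻⁴ = 24.9 m/s

25 m s⁻¹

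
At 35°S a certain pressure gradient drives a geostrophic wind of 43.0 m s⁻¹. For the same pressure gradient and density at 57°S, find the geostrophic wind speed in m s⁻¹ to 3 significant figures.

With the same pressure gradient and density, V_g ∝ 1/f ∝ 1/sin φ.
V₂ = V₁ · sin φ₁ / sin φ₂ = 43.0 × sin 35° / sin 57°
V₂ = 43.0 × 0.5736/0.8387 = 29.4 m s⁻¹

29.4 m s⁻¹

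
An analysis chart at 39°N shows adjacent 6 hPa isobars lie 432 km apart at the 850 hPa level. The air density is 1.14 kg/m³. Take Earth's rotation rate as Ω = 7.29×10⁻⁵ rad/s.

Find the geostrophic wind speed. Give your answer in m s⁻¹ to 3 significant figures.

Coriolis parameter at 39°N:
f = 2Ω sin φ = 2 × 7.29×10⁻⁵ × sin 39° = 9.18×10⁻⁵ s⁻¹
Pressure gradient: |∂P/∂n| = 600 Pa / 432000 m = 1.39×10⁻³ Pa/m
Geostrophic balance (pressure-gradient force = Coriolis force):
V_g = (1/(fρ)) |∂P/∂n| = 1.39×10⁻³ / (9.18×10⁻⁵ × 1.14) = 13.3 m/s

13.3 m s⁻¹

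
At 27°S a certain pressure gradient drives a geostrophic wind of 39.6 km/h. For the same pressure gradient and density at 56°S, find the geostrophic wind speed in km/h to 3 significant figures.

With the same pressure gradient and density, V_g ∝ 1/f ∝ 1/sin φ.
V₂ = V₁ · sin φ₁ / sin φ₂ = 39.6 × sin 27° / sin 56°
V₂ = 39.6 × 0.4540/0.8290 = 21.7 km/h

21.7 km/h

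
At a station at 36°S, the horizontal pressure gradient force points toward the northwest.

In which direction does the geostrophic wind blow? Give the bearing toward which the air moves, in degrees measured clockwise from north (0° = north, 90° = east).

The pressure-gradient force points toward the northwest (bearing 315°).
Geostrophic balance: in the Southern Hemisphere the Coriolis force deflects motion to the left, so the geostrophic wind blows 90° to the left of the pressure-gradient force (low pressure on the right).
Rotating 315° by 90° counterclockwise gives 225° — the wind blows toward the southwest.

225°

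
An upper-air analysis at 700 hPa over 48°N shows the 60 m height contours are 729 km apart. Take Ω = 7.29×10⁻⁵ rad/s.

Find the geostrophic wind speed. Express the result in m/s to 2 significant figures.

7.5 m/s

Coriolis parameter at 48°N:
f = 2Ω sin φ = 2 × 7.29×10⁻⁵ × sin 48° = 1.08×10⁻⁴ s⁻¹
Height gradient: |∂Z/∂n| = 60 m / 729000 m = 8.23×10⁻⁵
On a pressure surface, geostrophic balance gives V_g = (g/f)|∂Z/∂n|:
V_g = 9.81 × 8.23×10⁻⁵ / 1.08×10⁻⁴ = 7.45 m/s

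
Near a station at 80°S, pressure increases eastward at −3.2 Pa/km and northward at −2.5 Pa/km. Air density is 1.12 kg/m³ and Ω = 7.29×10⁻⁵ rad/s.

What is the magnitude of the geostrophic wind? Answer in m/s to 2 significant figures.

25 m/s

Coriolis parameter at 80°S:
f = 2Ω sin φ = 2 × 7.29×10⁻⁵ × sin 80° = 1.44×10⁻⁴ s⁻¹
In the Southern Hemisphere f is negative: f = −1.44×10⁻⁴ s⁻¹.
Component geostrophic relations (x east, y north):
u_g = −(1/(fρ)) ∂P/∂y,  v_g = (1/(fρ)) ∂P/∂x
u_g = −(−2.5×10⁻³)/(−1.44×10⁻⁴ × 1.12) = −15.5 m/s;  v_g = (−3.2×10⁻³)/(−1.44×10⁻⁴ × 1.12) = 19.9 m/s
|V_g| = √(u_g² + v_g²) = 25.3 m/s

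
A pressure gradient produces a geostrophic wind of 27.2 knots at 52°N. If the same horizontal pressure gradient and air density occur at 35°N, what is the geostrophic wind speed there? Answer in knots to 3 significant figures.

37.4 knots

With the same pressure gradient and density, V_g ∝ 1/f ∝ 1/sin φ.
V₂ = V₁ · sin φ₁ / sin φ₂ = 27.2 × sin 52° / sin 35°
V₂ = 27.2 × 0.7880/0.5736 = 37.4 knots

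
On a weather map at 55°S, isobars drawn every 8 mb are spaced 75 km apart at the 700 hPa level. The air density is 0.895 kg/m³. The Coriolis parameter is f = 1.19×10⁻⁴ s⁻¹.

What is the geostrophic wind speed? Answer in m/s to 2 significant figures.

100 m/s

Pressure gradient: |∂P/∂n| = 800 Pa / 75000 m = 1.07×10⁻² Pa/m
Geostrophic balance (pressure-gradient force = Coriolis force):
V_g = (1/(fρ)) |∂P/∂n| = 1.07×10⁻² / (1.19×10⁻⁴ × 0.895) = 100 m/s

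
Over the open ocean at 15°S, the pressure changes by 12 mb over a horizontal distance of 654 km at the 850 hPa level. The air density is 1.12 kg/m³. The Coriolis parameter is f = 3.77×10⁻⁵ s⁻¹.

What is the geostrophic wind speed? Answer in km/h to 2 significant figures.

Pressure gradient: |∂P/∂n| = 1200 Pa / 654000 m = 1.83×10⁻³ Pa/m
Geostrophic balance (pressure-gradient force = Coriolis force):
V_g = (1/(fρ)) |∂P/∂n| = 1.83×10⁻³ / (3.77×10⁻⁵ × 1.12) = 43.5 m/s
Converting: 43.5 m/s × 3.6 = 160 km/h

160 km/h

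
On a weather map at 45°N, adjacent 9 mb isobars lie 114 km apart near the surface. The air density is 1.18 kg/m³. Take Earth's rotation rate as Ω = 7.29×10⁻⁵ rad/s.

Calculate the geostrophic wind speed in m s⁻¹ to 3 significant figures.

Coriolis parameter at 45°N:
f = 2Ω sin φ = 2 × 7.29×10⁻⁵ × sin 45° = 1.03×10⁻⁴ s⁻¹
Pressure gradient: |∂P/∂n| = 900 Pa / 114000 m = 7.89×10⁻³ Pa/m
Geostrophic balance (pressure-gradient force = Coriolis force):
V_g = (1/(fρ)) |∂P/∂n| = 7.89×10⁻³ / (1.03×10⁻⁴ × 1.18) = 64.9 m/s

64.9 m s⁻¹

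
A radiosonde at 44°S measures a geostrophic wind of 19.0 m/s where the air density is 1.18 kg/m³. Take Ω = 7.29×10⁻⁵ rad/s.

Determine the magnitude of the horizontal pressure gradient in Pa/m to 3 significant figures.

2.27×10⁻³ Pa/m

Coriolis parameter at 44°S:
f = 2Ω sin φ = 2 × 7.29×10⁻⁵ × sin 44° = 1.01×10⁻⁴ s⁻¹
Geostrophic balance rearranged: |∂P/∂n| = f ρ V_g
|∂P/∂n| = 1.01×10⁻⁴ × 1.18 × 19.0 = 2.27×10⁻³ Pa/m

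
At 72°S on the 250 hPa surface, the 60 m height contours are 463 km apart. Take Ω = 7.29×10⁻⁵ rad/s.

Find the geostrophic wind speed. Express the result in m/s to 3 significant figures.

9.17 m/s

Coriolis parameter at 72°S:
f = 2Ω sin φ = 2 × 7.29×10⁻⁵ × sin 72° = 1.39×10⁻⁴ s⁻¹
Height gradient: |∂Z/∂n| = 60 m / 463000 m = 1.30×10⁻⁴
On a pressure surface, geostrophic balance gives V_g = (g/f)|∂Z/∂n|:
V_g = 9.81 × 1.30×10⁻⁴ / 1.39×10⁻⁴ = 9.17 m/s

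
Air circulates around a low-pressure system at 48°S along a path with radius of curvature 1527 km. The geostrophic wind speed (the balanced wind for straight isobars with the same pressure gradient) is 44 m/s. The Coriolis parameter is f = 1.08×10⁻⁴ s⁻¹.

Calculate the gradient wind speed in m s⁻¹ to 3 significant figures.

36.1 m s⁻¹

Around a low, centrifugal force acts outward with Coriolis, so pressure-gradient force balances both:
(1/ρ)|∂P/∂n| = fV + V²/R  →  V² + fR·V − fR·V_g = 0
With fR = 1.08×10⁻⁴ × 1527×10³ m = 165 m/s:
V = [−fR + √((fR)² + 4 fR V_g)]/2 = [−165 + √(165² + 4×165×44)]/2 = 36.1 m/s
Subgeostrophic (V < V_g = 44 m/s), as expected around a low.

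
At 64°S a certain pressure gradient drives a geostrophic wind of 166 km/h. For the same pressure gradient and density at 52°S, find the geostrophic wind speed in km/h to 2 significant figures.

190 km/h

With the same pressure gradient and density, V_g ∝ 1/f ∝ 1/sin φ.
V₂ = V₁ · sin φ₁ / sin φ₂ = 166 × sin 64° / sin 52°
V₂ = 166 × 0.8988/0.7880 = 190 km/h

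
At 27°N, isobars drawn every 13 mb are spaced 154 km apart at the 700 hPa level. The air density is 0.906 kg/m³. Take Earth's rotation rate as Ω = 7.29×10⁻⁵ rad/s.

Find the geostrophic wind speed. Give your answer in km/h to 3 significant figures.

507 km/h

Coriolis parameter at 27°N:
f = 2Ω sin φ = 2 × 7.29×10⁻⁵ × sin 27° = 6.62×10⁻⁵ s⁻¹
Pressure gradient: |∂P/∂n| = 1300 Pa / 154000 m = 8.44×10⁻³ Pa/m
Geostrophic balance (pressure-gradient force = Coriolis force):
V_g = (1/(fρ)) |∂P/∂n| = 8.44×10⁻³ / (6.62×10⁻⁵ × 0.906) = 141 m/s
Converting: 141 m/s × 3.6 = 507 km/h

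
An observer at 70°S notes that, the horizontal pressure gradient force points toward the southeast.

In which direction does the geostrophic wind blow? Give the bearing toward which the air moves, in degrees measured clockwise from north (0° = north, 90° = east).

The pressure-gradient force points toward the southeast (bearing 135°).
Geostrophic balance: in the Southern Hemisphere the Coriolis force deflects motion to the left, so the geostrophic wind blows 90° to the left of the pressure-gradient force (low pressure on the right).
Rotating 135° by 90° counterclockwise gives 045° — the wind blows toward the northeast.

045°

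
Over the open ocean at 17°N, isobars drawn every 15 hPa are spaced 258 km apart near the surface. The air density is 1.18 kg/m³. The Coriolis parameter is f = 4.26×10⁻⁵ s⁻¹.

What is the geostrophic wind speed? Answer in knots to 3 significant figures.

225 knots

Pressure gradient: |∂P/∂n| = 1500 Pa / 258000 m = 5.81×10⁻³ Pa/m
Geostrophic balance (pressure-gradient force = Coriolis force):
V_g = (1/(fρ)) |∂P/∂n| = 5.81×10⁻³ / (4.26×10⁻⁵ × 1.18) = 116 m/s
Converting: 116 m/s × 1.944 = 225 knots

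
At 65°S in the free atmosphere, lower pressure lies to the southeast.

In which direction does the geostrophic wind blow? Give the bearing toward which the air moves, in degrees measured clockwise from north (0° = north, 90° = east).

045°

The pressure-gradient force points toward the southeast (bearing 135°).
Geostrophic balance: in the Southern Hemisphere the Coriolis force deflects motion to the left, so the geostrophic wind blows 90° to the left of the pressure-gradient force (low pressure on the right).
Rotating 135° by 90° counterclockwise gives 045° — the wind blows toward the northeast.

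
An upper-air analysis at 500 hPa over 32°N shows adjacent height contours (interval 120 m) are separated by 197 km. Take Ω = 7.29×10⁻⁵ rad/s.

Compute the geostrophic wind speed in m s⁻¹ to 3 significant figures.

77.3 m s⁻¹

Coriolis parameter at 32°N:
f = 2Ω sin φ = 2 × 7.29×10⁻⁵ × sin 32° = 7.73×10⁻⁵ s⁻¹
Height gradient: |∂Z/∂n| = 120 m / 197000 m = 6.09×10⁻⁴
On a pressure surface, geostrophic balance gives V_g = (g/f)|∂Z/∂n|:
V_g = 9.81 × 6.09×10⁻⁴ / 7.73×10⁻⁵ = 77.3 m/s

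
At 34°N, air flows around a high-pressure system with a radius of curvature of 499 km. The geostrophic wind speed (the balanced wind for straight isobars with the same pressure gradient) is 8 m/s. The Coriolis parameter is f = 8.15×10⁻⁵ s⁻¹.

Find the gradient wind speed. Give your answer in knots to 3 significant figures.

21.3 knots

Around a high, pressure-gradient force acts outward with centrifugal, so Coriolis balances both:
fV = (1/ρ)|∂P/∂n| + V²/R  →  V² − fR·V + fR·V_g = 0
With fR = 8.15×10⁻⁵ × 499×10³ m = 40.7 m/s:
V = [fR − √((fR)² − 4 fR V_g)]/2 = [40.7 − √(40.7² − 4×40.7×8)]/2 = 10.9 m/s
Supergeostrophic (V > V_g = 8 m/s), as expected around a high.
Converting: 10.9 m/s × 1.944 = 21.3 knots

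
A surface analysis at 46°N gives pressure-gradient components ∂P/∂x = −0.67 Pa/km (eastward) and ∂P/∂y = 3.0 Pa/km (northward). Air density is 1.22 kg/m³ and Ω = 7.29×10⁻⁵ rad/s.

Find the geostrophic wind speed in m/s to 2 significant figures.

24 m/s

Coriolis parameter at 46°N:
f = 2Ω sin φ = 2 × 7.29×10⁻⁵ × sin 46° = 1.05×10⁻⁴ s⁻¹
Component geostrophic relations (x east, y north):
u_g = −(1/(fρ)) ∂P/∂y,  v_g = (1/(fρ)) ∂P/∂x
u_g = −(3.0×10⁻³)/(1.05×10⁻⁴ × 1.22) = −23.4 m/s;  v_g = (−0.67×10⁻³)/(1.05×10⁻⁴ × 1.22) = −5.24 m/s
|V_g| = √(u_g² + v_g²) = 24.0 m/s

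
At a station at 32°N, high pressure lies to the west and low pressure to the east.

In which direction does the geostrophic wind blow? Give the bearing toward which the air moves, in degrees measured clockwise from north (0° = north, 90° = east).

The pressure-gradient force points toward the east (bearing 090°).
Geostrophic balance: in the Northern Hemisphere the Coriolis force deflects motion to the right, so the geostrophic wind blows 90° to the right of the pressure-gradient force (low pressure on the left).
Rotating 090° by 90° clockwise gives 180° — the wind blows toward the south.

180°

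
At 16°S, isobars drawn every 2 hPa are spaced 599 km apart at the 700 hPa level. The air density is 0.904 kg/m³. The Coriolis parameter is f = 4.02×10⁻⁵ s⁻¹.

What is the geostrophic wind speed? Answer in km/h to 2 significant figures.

33 km/h

Pressure gradient: |∂P/∂n| = 200 Pa / 599000 m = 3.34×10⁻⁴ Pa/m
Geostrophic balance (pressure-gradient force = Coriolis force):
V_g = (1/(fρ)) |∂P/∂n| = 3.34×10⁻⁴ / (4.02×10⁻⁵ × 0.904) = 9.19 m/s
Converting: 9.19 m/s × 3.6 = 33 km/h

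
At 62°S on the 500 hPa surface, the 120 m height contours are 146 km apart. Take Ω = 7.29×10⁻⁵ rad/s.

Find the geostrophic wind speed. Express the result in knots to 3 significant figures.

Coriolis parameter at 62°S:
f = 2Ω sin φ = 2 × 7.29×10⁻⁵ × sin 62° = 1.29×10⁻⁴ s⁻¹
Height gradient: |∂Z/∂n| = 120 m / 146000 m = 8.22×10⁻⁴
On a pressure surface, geostrophic balance gives V_g = (g/f)|∂Z/∂n|:
V_g = 9.81 × 8.22×10⁻⁴ / 1.29×10⁻⁴ = 62.6 m/s
Converting: 62.6 m/s × 1.944 = 122 knots

122 knots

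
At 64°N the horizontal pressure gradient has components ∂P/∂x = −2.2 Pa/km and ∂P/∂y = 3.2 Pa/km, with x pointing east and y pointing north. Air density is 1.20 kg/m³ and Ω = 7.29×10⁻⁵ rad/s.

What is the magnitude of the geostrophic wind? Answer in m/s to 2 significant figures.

Coriolis parameter at 64°N:
f = 2Ω sin φ = 2 × 7.29×10⁻⁵ × sin 64° = 1.31×10⁻⁴ s⁻¹
Component geostrophic relations (x east, y north):
u_g = −(1/(fρ)) ∂P/∂y,  v_g = (1/(fρ)) ∂P/∂x
u_g = −(3.2×10⁻³)/(1.31×10⁻⁴ × 1.20) = −20.3 m/s;  v_g = (−2.2×10⁻³)/(1.31×10⁻⁴ × 1.20) = −14.0 m/s
|V_g| = √(u_g² + v_g²) = 24.7 m/s

25 m/s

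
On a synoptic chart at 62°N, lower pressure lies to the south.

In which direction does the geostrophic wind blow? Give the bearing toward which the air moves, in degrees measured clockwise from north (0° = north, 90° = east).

270°

The pressure-gradient force points toward the south (bearing 180°).
Geostrophic balance: in the Northern Hemisphere the Coriolis force deflects motion to the right, so the geostrophic wind blows 90° to the right of the pressure-gradient force (low pressure on the left).
Rotating 180° by 90° clockwise gives 270° — the wind blows toward the west.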